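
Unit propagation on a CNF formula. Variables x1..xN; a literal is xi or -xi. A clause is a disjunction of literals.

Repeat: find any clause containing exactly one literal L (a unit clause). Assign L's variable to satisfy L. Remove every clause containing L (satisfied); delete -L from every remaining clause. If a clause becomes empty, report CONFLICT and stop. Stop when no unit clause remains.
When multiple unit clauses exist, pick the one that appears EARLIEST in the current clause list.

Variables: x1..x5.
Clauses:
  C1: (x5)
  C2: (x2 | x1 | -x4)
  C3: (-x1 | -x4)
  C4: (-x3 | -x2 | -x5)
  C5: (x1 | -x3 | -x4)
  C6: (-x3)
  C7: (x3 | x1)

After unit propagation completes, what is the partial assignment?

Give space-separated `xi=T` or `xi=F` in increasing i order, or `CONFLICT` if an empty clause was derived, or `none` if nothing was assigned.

unit clause [5] forces x5=T; simplify:
  drop -5 from [-3, -2, -5] -> [-3, -2]
  satisfied 1 clause(s); 6 remain; assigned so far: [5]
unit clause [-3] forces x3=F; simplify:
  drop 3 from [3, 1] -> [1]
  satisfied 3 clause(s); 3 remain; assigned so far: [3, 5]
unit clause [1] forces x1=T; simplify:
  drop -1 from [-1, -4] -> [-4]
  satisfied 2 clause(s); 1 remain; assigned so far: [1, 3, 5]
unit clause [-4] forces x4=F; simplify:
  satisfied 1 clause(s); 0 remain; assigned so far: [1, 3, 4, 5]

Answer: x1=T x3=F x4=F x5=T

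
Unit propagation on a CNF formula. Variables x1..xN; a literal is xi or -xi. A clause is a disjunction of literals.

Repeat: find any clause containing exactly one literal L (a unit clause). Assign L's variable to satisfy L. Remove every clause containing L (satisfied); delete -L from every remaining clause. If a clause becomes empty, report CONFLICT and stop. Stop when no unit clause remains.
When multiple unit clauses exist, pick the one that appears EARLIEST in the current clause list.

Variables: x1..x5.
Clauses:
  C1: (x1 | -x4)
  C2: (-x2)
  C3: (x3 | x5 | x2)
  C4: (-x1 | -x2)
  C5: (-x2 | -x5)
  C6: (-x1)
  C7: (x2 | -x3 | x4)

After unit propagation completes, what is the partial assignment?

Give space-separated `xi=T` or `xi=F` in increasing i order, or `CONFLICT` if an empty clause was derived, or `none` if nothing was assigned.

Answer: x1=F x2=F x3=F x4=F x5=T

Derivation:
unit clause [-2] forces x2=F; simplify:
  drop 2 from [3, 5, 2] -> [3, 5]
  drop 2 from [2, -3, 4] -> [-3, 4]
  satisfied 3 clause(s); 4 remain; assigned so far: [2]
unit clause [-1] forces x1=F; simplify:
  drop 1 from [1, -4] -> [-4]
  satisfied 1 clause(s); 3 remain; assigned so far: [1, 2]
unit clause [-4] forces x4=F; simplify:
  drop 4 from [-3, 4] -> [-3]
  satisfied 1 clause(s); 2 remain; assigned so far: [1, 2, 4]
unit clause [-3] forces x3=F; simplify:
  drop 3 from [3, 5] -> [5]
  satisfied 1 clause(s); 1 remain; assigned so far: [1, 2, 3, 4]
unit clause [5] forces x5=T; simplify:
  satisfied 1 clause(s); 0 remain; assigned so far: [1, 2, 3, 4, 5]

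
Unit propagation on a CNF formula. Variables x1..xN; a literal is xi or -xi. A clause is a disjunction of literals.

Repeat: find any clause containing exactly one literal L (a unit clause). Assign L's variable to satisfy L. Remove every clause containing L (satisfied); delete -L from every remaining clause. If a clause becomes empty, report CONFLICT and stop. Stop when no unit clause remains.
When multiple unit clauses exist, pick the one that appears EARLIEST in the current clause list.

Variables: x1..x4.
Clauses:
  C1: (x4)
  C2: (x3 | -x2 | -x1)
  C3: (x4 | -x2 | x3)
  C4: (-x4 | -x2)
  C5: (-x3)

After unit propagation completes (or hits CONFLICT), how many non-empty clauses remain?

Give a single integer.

Answer: 0

Derivation:
unit clause [4] forces x4=T; simplify:
  drop -4 from [-4, -2] -> [-2]
  satisfied 2 clause(s); 3 remain; assigned so far: [4]
unit clause [-2] forces x2=F; simplify:
  satisfied 2 clause(s); 1 remain; assigned so far: [2, 4]
unit clause [-3] forces x3=F; simplify:
  satisfied 1 clause(s); 0 remain; assigned so far: [2, 3, 4]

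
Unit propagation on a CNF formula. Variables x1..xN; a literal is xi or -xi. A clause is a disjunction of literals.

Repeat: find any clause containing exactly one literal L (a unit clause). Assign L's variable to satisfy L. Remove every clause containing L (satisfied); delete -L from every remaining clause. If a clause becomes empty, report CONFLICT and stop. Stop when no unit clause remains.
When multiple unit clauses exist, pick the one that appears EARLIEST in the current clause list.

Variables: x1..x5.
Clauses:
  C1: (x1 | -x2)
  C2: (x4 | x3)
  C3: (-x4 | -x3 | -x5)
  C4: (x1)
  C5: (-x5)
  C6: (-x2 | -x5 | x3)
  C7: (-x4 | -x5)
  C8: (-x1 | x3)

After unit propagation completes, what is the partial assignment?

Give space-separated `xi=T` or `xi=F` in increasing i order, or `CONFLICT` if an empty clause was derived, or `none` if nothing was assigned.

unit clause [1] forces x1=T; simplify:
  drop -1 from [-1, 3] -> [3]
  satisfied 2 clause(s); 6 remain; assigned so far: [1]
unit clause [-5] forces x5=F; simplify:
  satisfied 4 clause(s); 2 remain; assigned so far: [1, 5]
unit clause [3] forces x3=T; simplify:
  satisfied 2 clause(s); 0 remain; assigned so far: [1, 3, 5]

Answer: x1=T x3=T x5=F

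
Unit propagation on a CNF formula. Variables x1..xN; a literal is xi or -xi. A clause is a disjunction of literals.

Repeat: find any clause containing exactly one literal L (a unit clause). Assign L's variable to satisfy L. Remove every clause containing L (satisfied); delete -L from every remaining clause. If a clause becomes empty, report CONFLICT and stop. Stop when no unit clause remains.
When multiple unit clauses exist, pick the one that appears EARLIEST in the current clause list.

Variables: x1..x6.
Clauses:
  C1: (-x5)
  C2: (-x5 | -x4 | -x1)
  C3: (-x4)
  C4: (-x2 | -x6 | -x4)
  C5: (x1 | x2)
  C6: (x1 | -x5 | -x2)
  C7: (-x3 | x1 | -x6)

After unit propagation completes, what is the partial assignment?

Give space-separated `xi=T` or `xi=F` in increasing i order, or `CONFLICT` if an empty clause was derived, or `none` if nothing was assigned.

Answer: x4=F x5=F

Derivation:
unit clause [-5] forces x5=F; simplify:
  satisfied 3 clause(s); 4 remain; assigned so far: [5]
unit clause [-4] forces x4=F; simplify:
  satisfied 2 clause(s); 2 remain; assigned so far: [4, 5]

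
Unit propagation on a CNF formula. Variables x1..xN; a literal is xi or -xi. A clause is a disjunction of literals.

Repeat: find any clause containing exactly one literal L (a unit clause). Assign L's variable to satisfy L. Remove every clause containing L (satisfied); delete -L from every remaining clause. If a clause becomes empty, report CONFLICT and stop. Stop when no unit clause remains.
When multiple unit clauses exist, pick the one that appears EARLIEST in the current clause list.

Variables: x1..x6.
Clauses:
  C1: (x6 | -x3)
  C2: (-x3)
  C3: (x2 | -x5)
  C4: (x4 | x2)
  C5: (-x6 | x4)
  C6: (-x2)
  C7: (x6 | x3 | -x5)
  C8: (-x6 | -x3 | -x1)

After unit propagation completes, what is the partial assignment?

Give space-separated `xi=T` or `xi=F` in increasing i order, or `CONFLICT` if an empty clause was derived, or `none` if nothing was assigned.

Answer: x2=F x3=F x4=T x5=F

Derivation:
unit clause [-3] forces x3=F; simplify:
  drop 3 from [6, 3, -5] -> [6, -5]
  satisfied 3 clause(s); 5 remain; assigned so far: [3]
unit clause [-2] forces x2=F; simplify:
  drop 2 from [2, -5] -> [-5]
  drop 2 from [4, 2] -> [4]
  satisfied 1 clause(s); 4 remain; assigned so far: [2, 3]
unit clause [-5] forces x5=F; simplify:
  satisfied 2 clause(s); 2 remain; assigned so far: [2, 3, 5]
unit clause [4] forces x4=T; simplify:
  satisfied 2 clause(s); 0 remain; assigned so far: [2, 3, 4, 5]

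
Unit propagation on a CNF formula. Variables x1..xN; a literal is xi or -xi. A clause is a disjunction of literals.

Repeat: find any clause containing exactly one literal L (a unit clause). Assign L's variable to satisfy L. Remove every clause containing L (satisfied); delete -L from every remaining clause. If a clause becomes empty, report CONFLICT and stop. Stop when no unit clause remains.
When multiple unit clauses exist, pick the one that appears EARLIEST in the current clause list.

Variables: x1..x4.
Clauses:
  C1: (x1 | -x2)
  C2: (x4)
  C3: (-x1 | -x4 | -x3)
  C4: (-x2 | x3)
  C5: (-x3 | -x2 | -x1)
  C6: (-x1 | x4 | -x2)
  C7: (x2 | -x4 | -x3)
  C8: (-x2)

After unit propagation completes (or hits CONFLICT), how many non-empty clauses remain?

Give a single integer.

Answer: 0

Derivation:
unit clause [4] forces x4=T; simplify:
  drop -4 from [-1, -4, -3] -> [-1, -3]
  drop -4 from [2, -4, -3] -> [2, -3]
  satisfied 2 clause(s); 6 remain; assigned so far: [4]
unit clause [-2] forces x2=F; simplify:
  drop 2 from [2, -3] -> [-3]
  satisfied 4 clause(s); 2 remain; assigned so far: [2, 4]
unit clause [-3] forces x3=F; simplify:
  satisfied 2 clause(s); 0 remain; assigned so far: [2, 3, 4]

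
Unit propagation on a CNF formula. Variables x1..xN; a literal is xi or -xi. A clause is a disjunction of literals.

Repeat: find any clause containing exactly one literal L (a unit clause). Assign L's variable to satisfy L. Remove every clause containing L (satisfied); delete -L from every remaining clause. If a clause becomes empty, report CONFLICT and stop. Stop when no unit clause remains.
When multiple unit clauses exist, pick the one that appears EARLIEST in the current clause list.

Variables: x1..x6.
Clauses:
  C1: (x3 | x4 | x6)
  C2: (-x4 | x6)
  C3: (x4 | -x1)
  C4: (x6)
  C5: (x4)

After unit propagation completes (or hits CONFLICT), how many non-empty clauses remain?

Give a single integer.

unit clause [6] forces x6=T; simplify:
  satisfied 3 clause(s); 2 remain; assigned so far: [6]
unit clause [4] forces x4=T; simplify:
  satisfied 2 clause(s); 0 remain; assigned so far: [4, 6]

Answer: 0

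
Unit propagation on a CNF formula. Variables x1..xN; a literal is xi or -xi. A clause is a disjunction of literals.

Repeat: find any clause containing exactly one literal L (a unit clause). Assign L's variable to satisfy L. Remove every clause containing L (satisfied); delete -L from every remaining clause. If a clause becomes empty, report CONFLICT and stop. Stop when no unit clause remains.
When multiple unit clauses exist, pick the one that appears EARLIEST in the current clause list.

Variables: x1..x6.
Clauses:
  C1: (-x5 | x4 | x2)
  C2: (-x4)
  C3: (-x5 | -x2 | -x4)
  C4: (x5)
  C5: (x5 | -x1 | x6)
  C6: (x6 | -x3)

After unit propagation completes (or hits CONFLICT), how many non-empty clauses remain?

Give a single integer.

Answer: 1

Derivation:
unit clause [-4] forces x4=F; simplify:
  drop 4 from [-5, 4, 2] -> [-5, 2]
  satisfied 2 clause(s); 4 remain; assigned so far: [4]
unit clause [5] forces x5=T; simplify:
  drop -5 from [-5, 2] -> [2]
  satisfied 2 clause(s); 2 remain; assigned so far: [4, 5]
unit clause [2] forces x2=T; simplify:
  satisfied 1 clause(s); 1 remain; assigned so far: [2, 4, 5]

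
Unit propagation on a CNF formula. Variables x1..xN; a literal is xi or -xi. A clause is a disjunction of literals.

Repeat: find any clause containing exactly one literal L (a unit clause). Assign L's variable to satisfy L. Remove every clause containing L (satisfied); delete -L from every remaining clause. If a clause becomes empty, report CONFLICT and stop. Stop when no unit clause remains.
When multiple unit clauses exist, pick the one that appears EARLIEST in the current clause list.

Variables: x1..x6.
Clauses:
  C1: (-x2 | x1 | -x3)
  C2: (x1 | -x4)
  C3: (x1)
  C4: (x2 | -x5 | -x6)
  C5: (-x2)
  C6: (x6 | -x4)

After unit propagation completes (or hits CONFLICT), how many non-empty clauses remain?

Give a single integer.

Answer: 2

Derivation:
unit clause [1] forces x1=T; simplify:
  satisfied 3 clause(s); 3 remain; assigned so far: [1]
unit clause [-2] forces x2=F; simplify:
  drop 2 from [2, -5, -6] -> [-5, -6]
  satisfied 1 clause(s); 2 remain; assigned so far: [1, 2]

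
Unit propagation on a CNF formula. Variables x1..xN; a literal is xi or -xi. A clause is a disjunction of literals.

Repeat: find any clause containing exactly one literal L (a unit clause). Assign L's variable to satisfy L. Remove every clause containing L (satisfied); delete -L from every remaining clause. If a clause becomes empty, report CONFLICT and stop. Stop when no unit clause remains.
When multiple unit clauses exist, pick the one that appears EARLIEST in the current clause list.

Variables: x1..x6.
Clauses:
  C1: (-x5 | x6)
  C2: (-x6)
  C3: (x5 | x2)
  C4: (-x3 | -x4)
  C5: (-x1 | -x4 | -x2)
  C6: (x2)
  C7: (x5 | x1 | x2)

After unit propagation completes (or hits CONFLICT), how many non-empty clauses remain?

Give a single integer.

Answer: 2

Derivation:
unit clause [-6] forces x6=F; simplify:
  drop 6 from [-5, 6] -> [-5]
  satisfied 1 clause(s); 6 remain; assigned so far: [6]
unit clause [-5] forces x5=F; simplify:
  drop 5 from [5, 2] -> [2]
  drop 5 from [5, 1, 2] -> [1, 2]
  satisfied 1 clause(s); 5 remain; assigned so far: [5, 6]
unit clause [2] forces x2=T; simplify:
  drop -2 from [-1, -4, -2] -> [-1, -4]
  satisfied 3 clause(s); 2 remain; assigned so far: [2, 5, 6]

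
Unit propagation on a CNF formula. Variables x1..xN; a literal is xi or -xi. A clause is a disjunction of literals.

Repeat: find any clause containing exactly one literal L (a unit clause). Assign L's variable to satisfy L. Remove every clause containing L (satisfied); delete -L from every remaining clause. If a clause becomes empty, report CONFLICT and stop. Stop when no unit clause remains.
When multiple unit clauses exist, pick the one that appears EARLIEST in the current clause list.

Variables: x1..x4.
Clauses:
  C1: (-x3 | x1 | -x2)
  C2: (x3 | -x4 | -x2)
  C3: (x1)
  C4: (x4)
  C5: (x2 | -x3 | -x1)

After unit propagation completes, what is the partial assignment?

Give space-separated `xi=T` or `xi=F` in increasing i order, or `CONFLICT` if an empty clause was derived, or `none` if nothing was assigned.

Answer: x1=T x4=T

Derivation:
unit clause [1] forces x1=T; simplify:
  drop -1 from [2, -3, -1] -> [2, -3]
  satisfied 2 clause(s); 3 remain; assigned so far: [1]
unit clause [4] forces x4=T; simplify:
  drop -4 from [3, -4, -2] -> [3, -2]
  satisfied 1 clause(s); 2 remain; assigned so far: [1, 4]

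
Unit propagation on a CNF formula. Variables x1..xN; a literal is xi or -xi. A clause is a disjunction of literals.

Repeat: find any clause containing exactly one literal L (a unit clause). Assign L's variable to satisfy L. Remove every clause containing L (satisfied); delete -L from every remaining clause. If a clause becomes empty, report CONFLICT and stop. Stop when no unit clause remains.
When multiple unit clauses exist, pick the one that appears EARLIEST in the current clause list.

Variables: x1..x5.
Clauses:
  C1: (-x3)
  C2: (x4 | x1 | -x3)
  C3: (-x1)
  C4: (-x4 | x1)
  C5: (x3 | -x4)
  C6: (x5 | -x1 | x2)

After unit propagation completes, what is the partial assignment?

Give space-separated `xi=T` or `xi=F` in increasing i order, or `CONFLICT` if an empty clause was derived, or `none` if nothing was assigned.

unit clause [-3] forces x3=F; simplify:
  drop 3 from [3, -4] -> [-4]
  satisfied 2 clause(s); 4 remain; assigned so far: [3]
unit clause [-1] forces x1=F; simplify:
  drop 1 from [-4, 1] -> [-4]
  satisfied 2 clause(s); 2 remain; assigned so far: [1, 3]
unit clause [-4] forces x4=F; simplify:
  satisfied 2 clause(s); 0 remain; assigned so far: [1, 3, 4]

Answer: x1=F x3=F x4=F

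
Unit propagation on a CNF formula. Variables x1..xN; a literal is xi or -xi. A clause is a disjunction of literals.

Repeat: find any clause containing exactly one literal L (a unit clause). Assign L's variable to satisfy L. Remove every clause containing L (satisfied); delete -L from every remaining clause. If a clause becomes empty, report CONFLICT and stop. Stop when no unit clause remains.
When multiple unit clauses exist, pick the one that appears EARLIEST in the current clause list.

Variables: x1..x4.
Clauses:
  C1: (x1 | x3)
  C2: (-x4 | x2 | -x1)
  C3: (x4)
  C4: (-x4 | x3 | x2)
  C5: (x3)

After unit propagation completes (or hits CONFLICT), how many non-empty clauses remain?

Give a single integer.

unit clause [4] forces x4=T; simplify:
  drop -4 from [-4, 2, -1] -> [2, -1]
  drop -4 from [-4, 3, 2] -> [3, 2]
  satisfied 1 clause(s); 4 remain; assigned so far: [4]
unit clause [3] forces x3=T; simplify:
  satisfied 3 clause(s); 1 remain; assigned so far: [3, 4]

Answer: 1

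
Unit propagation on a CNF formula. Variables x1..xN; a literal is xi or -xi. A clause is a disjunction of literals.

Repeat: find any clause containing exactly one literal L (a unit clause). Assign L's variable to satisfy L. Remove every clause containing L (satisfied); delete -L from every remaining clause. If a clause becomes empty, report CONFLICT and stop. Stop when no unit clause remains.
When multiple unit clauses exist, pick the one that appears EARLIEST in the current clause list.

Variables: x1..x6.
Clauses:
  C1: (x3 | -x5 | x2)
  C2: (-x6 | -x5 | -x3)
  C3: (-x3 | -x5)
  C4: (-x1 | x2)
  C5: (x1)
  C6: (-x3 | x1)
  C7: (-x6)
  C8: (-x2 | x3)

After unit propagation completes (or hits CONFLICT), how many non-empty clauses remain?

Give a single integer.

Answer: 0

Derivation:
unit clause [1] forces x1=T; simplify:
  drop -1 from [-1, 2] -> [2]
  satisfied 2 clause(s); 6 remain; assigned so far: [1]
unit clause [2] forces x2=T; simplify:
  drop -2 from [-2, 3] -> [3]
  satisfied 2 clause(s); 4 remain; assigned so far: [1, 2]
unit clause [-6] forces x6=F; simplify:
  satisfied 2 clause(s); 2 remain; assigned so far: [1, 2, 6]
unit clause [3] forces x3=T; simplify:
  drop -3 from [-3, -5] -> [-5]
  satisfied 1 clause(s); 1 remain; assigned so far: [1, 2, 3, 6]
unit clause [-5] forces x5=F; simplify:
  satisfied 1 clause(s); 0 remain; assigned so far: [1, 2, 3, 5, 6]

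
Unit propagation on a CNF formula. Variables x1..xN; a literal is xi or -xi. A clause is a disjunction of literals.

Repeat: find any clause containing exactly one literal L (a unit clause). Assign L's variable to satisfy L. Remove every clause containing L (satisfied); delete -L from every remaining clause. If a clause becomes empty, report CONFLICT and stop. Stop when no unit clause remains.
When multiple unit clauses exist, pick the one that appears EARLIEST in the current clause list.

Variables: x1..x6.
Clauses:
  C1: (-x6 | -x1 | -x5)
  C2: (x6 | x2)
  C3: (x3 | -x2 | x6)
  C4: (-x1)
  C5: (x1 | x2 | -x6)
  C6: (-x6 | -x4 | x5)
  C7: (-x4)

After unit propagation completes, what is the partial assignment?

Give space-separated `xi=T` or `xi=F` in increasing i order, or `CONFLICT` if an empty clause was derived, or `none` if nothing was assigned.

unit clause [-1] forces x1=F; simplify:
  drop 1 from [1, 2, -6] -> [2, -6]
  satisfied 2 clause(s); 5 remain; assigned so far: [1]
unit clause [-4] forces x4=F; simplify:
  satisfied 2 clause(s); 3 remain; assigned so far: [1, 4]

Answer: x1=F x4=F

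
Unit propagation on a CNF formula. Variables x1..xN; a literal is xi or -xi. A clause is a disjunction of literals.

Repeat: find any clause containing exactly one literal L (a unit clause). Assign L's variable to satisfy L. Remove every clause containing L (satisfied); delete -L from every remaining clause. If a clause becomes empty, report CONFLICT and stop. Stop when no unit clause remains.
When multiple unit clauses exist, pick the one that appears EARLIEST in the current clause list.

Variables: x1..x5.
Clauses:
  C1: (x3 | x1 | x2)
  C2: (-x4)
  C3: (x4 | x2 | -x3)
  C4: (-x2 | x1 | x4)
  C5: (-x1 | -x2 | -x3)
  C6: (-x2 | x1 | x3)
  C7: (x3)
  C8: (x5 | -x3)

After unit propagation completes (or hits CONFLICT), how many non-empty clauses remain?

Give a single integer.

Answer: 1

Derivation:
unit clause [-4] forces x4=F; simplify:
  drop 4 from [4, 2, -3] -> [2, -3]
  drop 4 from [-2, 1, 4] -> [-2, 1]
  satisfied 1 clause(s); 7 remain; assigned so far: [4]
unit clause [3] forces x3=T; simplify:
  drop -3 from [2, -3] -> [2]
  drop -3 from [-1, -2, -3] -> [-1, -2]
  drop -3 from [5, -3] -> [5]
  satisfied 3 clause(s); 4 remain; assigned so far: [3, 4]
unit clause [2] forces x2=T; simplify:
  drop -2 from [-2, 1] -> [1]
  drop -2 from [-1, -2] -> [-1]
  satisfied 1 clause(s); 3 remain; assigned so far: [2, 3, 4]
unit clause [1] forces x1=T; simplify:
  drop -1 from [-1] -> [] (empty!)
  satisfied 1 clause(s); 2 remain; assigned so far: [1, 2, 3, 4]
CONFLICT (empty clause)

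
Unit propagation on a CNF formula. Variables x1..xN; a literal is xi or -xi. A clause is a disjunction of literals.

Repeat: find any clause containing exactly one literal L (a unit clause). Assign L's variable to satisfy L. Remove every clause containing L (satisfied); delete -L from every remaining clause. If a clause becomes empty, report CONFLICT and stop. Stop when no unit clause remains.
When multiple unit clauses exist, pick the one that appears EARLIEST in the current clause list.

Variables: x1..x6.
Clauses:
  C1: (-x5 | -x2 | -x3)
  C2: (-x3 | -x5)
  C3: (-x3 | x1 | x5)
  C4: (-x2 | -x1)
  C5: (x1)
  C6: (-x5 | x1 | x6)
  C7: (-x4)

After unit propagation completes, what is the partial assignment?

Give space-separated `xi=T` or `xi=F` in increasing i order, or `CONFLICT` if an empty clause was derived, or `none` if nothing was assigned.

Answer: x1=T x2=F x4=F

Derivation:
unit clause [1] forces x1=T; simplify:
  drop -1 from [-2, -1] -> [-2]
  satisfied 3 clause(s); 4 remain; assigned so far: [1]
unit clause [-2] forces x2=F; simplify:
  satisfied 2 clause(s); 2 remain; assigned so far: [1, 2]
unit clause [-4] forces x4=F; simplify:
  satisfied 1 clause(s); 1 remain; assigned so far: [1, 2, 4]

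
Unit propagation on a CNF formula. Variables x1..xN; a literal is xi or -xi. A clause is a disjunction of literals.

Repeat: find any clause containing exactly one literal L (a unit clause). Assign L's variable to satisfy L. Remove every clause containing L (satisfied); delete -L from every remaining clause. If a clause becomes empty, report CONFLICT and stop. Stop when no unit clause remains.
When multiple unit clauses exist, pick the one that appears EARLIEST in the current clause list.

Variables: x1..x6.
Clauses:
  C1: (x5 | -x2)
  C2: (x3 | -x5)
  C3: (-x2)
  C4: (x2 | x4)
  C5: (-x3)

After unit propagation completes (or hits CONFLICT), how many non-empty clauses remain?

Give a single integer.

unit clause [-2] forces x2=F; simplify:
  drop 2 from [2, 4] -> [4]
  satisfied 2 clause(s); 3 remain; assigned so far: [2]
unit clause [4] forces x4=T; simplify:
  satisfied 1 clause(s); 2 remain; assigned so far: [2, 4]
unit clause [-3] forces x3=F; simplify:
  drop 3 from [3, -5] -> [-5]
  satisfied 1 clause(s); 1 remain; assigned so far: [2, 3, 4]
unit clause [-5] forces x5=F; simplify:
  satisfied 1 clause(s); 0 remain; assigned so far: [2, 3, 4, 5]

Answer: 0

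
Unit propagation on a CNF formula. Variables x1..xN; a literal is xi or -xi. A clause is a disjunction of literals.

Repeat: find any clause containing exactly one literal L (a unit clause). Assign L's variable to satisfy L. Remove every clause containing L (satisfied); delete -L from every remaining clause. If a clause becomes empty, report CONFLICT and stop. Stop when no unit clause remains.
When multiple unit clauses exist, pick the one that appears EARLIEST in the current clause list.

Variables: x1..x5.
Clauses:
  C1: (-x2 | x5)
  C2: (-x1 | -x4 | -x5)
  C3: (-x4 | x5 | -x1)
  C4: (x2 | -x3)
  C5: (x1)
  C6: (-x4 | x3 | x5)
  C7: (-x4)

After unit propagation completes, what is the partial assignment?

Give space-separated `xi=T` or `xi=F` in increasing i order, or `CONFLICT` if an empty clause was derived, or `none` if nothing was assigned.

unit clause [1] forces x1=T; simplify:
  drop -1 from [-1, -4, -5] -> [-4, -5]
  drop -1 from [-4, 5, -1] -> [-4, 5]
  satisfied 1 clause(s); 6 remain; assigned so far: [1]
unit clause [-4] forces x4=F; simplify:
  satisfied 4 clause(s); 2 remain; assigned so far: [1, 4]

Answer: x1=T x4=F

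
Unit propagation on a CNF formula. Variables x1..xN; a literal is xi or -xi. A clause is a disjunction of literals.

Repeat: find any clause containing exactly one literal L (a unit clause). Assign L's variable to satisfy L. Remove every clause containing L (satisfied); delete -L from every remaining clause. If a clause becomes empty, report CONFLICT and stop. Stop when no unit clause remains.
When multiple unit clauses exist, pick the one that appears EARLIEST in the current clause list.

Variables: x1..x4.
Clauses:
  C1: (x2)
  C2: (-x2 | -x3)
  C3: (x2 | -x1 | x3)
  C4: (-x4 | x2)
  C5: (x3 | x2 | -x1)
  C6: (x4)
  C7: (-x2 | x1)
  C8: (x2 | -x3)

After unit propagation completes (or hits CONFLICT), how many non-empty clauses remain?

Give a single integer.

Answer: 0

Derivation:
unit clause [2] forces x2=T; simplify:
  drop -2 from [-2, -3] -> [-3]
  drop -2 from [-2, 1] -> [1]
  satisfied 5 clause(s); 3 remain; assigned so far: [2]
unit clause [-3] forces x3=F; simplify:
  satisfied 1 clause(s); 2 remain; assigned so far: [2, 3]
unit clause [4] forces x4=T; simplify:
  satisfied 1 clause(s); 1 remain; assigned so far: [2, 3, 4]
unit clause [1] forces x1=T; simplify:
  satisfied 1 clause(s); 0 remain; assigned so far: [1, 2, 3, 4]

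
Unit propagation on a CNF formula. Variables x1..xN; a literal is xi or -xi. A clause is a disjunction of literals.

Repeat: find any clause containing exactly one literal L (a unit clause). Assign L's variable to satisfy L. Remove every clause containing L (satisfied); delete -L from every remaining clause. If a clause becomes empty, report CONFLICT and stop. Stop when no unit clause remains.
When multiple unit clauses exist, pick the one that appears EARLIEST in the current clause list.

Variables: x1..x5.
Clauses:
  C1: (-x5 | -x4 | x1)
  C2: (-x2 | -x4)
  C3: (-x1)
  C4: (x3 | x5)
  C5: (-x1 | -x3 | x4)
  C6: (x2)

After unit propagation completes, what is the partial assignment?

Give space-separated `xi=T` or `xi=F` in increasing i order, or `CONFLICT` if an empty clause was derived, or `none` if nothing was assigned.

unit clause [-1] forces x1=F; simplify:
  drop 1 from [-5, -4, 1] -> [-5, -4]
  satisfied 2 clause(s); 4 remain; assigned so far: [1]
unit clause [2] forces x2=T; simplify:
  drop -2 from [-2, -4] -> [-4]
  satisfied 1 clause(s); 3 remain; assigned so far: [1, 2]
unit clause [-4] forces x4=F; simplify:
  satisfied 2 clause(s); 1 remain; assigned so far: [1, 2, 4]

Answer: x1=F x2=T x4=F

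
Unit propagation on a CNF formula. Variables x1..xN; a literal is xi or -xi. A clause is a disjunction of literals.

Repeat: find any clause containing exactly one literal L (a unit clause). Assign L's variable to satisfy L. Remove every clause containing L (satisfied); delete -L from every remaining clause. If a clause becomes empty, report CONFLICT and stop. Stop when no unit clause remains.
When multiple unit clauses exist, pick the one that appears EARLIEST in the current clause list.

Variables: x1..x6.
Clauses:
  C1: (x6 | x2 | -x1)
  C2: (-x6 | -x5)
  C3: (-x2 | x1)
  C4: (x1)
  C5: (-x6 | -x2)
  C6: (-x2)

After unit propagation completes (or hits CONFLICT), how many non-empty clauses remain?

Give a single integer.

unit clause [1] forces x1=T; simplify:
  drop -1 from [6, 2, -1] -> [6, 2]
  satisfied 2 clause(s); 4 remain; assigned so far: [1]
unit clause [-2] forces x2=F; simplify:
  drop 2 from [6, 2] -> [6]
  satisfied 2 clause(s); 2 remain; assigned so far: [1, 2]
unit clause [6] forces x6=T; simplify:
  drop -6 from [-6, -5] -> [-5]
  satisfied 1 clause(s); 1 remain; assigned so far: [1, 2, 6]
unit clause [-5] forces x5=F; simplify:
  satisfied 1 clause(s); 0 remain; assigned so far: [1, 2, 5, 6]

Answer: 0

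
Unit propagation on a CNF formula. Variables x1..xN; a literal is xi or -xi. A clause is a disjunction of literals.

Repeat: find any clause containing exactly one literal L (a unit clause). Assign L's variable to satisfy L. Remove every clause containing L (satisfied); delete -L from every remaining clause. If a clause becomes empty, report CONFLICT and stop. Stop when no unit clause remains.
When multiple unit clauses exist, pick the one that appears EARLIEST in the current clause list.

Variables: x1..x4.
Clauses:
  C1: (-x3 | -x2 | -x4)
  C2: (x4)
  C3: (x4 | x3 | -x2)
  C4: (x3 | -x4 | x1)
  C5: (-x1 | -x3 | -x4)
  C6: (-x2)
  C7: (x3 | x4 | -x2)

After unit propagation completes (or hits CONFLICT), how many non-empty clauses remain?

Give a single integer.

Answer: 2

Derivation:
unit clause [4] forces x4=T; simplify:
  drop -4 from [-3, -2, -4] -> [-3, -2]
  drop -4 from [3, -4, 1] -> [3, 1]
  drop -4 from [-1, -3, -4] -> [-1, -3]
  satisfied 3 clause(s); 4 remain; assigned so far: [4]
unit clause [-2] forces x2=F; simplify:
  satisfied 2 clause(s); 2 remain; assigned so far: [2, 4]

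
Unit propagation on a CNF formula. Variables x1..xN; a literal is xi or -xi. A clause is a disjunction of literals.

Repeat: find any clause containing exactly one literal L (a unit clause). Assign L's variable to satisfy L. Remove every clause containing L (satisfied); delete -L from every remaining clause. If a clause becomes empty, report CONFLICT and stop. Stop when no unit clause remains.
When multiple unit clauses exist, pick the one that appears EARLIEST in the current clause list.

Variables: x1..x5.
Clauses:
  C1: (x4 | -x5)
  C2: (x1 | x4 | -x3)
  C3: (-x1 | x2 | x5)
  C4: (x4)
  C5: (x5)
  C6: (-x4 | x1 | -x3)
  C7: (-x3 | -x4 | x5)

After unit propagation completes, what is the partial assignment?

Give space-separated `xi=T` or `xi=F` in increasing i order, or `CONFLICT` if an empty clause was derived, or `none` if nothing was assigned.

unit clause [4] forces x4=T; simplify:
  drop -4 from [-4, 1, -3] -> [1, -3]
  drop -4 from [-3, -4, 5] -> [-3, 5]
  satisfied 3 clause(s); 4 remain; assigned so far: [4]
unit clause [5] forces x5=T; simplify:
  satisfied 3 clause(s); 1 remain; assigned so far: [4, 5]

Answer: x4=T x5=T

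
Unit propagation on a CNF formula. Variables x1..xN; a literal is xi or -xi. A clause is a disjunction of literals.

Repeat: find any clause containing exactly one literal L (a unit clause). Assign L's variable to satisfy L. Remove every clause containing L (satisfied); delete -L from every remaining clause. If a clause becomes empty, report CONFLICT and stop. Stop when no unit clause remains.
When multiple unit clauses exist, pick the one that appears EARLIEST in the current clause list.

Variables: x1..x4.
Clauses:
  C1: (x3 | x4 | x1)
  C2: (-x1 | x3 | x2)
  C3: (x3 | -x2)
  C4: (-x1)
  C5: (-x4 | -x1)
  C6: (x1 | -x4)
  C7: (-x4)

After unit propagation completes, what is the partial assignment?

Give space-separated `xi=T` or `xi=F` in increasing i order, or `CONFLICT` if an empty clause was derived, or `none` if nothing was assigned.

Answer: x1=F x3=T x4=F

Derivation:
unit clause [-1] forces x1=F; simplify:
  drop 1 from [3, 4, 1] -> [3, 4]
  drop 1 from [1, -4] -> [-4]
  satisfied 3 clause(s); 4 remain; assigned so far: [1]
unit clause [-4] forces x4=F; simplify:
  drop 4 from [3, 4] -> [3]
  satisfied 2 clause(s); 2 remain; assigned so far: [1, 4]
unit clause [3] forces x3=T; simplify:
  satisfied 2 clause(s); 0 remain; assigned so far: [1, 3, 4]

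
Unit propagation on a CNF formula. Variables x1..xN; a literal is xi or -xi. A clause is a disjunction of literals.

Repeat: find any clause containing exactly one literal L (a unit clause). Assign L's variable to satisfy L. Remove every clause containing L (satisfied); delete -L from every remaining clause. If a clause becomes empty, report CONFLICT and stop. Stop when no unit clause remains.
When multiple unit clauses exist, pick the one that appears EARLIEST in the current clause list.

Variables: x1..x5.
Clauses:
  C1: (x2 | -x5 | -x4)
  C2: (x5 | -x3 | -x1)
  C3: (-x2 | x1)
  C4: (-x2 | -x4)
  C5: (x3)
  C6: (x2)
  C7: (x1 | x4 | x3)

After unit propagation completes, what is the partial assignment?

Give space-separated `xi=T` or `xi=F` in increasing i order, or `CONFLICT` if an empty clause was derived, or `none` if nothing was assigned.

Answer: x1=T x2=T x3=T x4=F x5=T

Derivation:
unit clause [3] forces x3=T; simplify:
  drop -3 from [5, -3, -1] -> [5, -1]
  satisfied 2 clause(s); 5 remain; assigned so far: [3]
unit clause [2] forces x2=T; simplify:
  drop -2 from [-2, 1] -> [1]
  drop -2 from [-2, -4] -> [-4]
  satisfied 2 clause(s); 3 remain; assigned so far: [2, 3]
unit clause [1] forces x1=T; simplify:
  drop -1 from [5, -1] -> [5]
  satisfied 1 clause(s); 2 remain; assigned so far: [1, 2, 3]
unit clause [5] forces x5=T; simplify:
  satisfied 1 clause(s); 1 remain; assigned so far: [1, 2, 3, 5]
unit clause [-4] forces x4=F; simplify:
  satisfied 1 clause(s); 0 remain; assigned so far: [1, 2, 3, 4, 5]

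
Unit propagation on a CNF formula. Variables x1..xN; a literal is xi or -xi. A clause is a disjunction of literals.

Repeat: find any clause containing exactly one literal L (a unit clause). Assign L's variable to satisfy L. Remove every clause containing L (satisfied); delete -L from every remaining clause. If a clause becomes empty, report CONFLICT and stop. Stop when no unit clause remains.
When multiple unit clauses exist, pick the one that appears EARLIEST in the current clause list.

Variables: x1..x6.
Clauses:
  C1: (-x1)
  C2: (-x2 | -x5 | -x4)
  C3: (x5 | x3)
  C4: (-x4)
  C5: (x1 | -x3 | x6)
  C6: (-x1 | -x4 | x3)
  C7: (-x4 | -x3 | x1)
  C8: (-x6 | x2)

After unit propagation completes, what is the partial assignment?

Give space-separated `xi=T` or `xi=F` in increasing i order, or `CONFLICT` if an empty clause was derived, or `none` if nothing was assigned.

Answer: x1=F x4=F

Derivation:
unit clause [-1] forces x1=F; simplify:
  drop 1 from [1, -3, 6] -> [-3, 6]
  drop 1 from [-4, -3, 1] -> [-4, -3]
  satisfied 2 clause(s); 6 remain; assigned so far: [1]
unit clause [-4] forces x4=F; simplify:
  satisfied 3 clause(s); 3 remain; assigned so far: [1, 4]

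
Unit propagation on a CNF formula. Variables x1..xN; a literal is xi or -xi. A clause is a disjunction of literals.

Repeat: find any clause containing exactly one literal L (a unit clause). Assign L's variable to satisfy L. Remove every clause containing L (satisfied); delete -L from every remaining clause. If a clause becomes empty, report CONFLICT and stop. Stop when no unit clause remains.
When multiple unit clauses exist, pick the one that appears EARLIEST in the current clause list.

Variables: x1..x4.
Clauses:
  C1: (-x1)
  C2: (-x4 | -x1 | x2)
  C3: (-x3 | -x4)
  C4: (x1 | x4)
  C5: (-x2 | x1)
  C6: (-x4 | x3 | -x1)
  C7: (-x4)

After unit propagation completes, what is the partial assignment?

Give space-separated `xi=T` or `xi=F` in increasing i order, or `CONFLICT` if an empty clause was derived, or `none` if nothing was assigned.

unit clause [-1] forces x1=F; simplify:
  drop 1 from [1, 4] -> [4]
  drop 1 from [-2, 1] -> [-2]
  satisfied 3 clause(s); 4 remain; assigned so far: [1]
unit clause [4] forces x4=T; simplify:
  drop -4 from [-3, -4] -> [-3]
  drop -4 from [-4] -> [] (empty!)
  satisfied 1 clause(s); 3 remain; assigned so far: [1, 4]
CONFLICT (empty clause)

Answer: CONFLICT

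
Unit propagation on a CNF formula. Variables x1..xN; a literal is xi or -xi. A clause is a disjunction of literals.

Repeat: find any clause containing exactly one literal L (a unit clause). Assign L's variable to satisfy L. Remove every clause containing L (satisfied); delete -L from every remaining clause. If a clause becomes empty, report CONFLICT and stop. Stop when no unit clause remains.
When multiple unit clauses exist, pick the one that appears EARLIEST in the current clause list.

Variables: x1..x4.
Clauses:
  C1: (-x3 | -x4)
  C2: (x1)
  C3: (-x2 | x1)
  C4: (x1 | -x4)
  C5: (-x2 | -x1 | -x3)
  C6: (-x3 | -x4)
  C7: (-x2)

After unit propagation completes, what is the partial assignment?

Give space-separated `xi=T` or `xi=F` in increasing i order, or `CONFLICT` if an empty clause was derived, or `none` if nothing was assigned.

unit clause [1] forces x1=T; simplify:
  drop -1 from [-2, -1, -3] -> [-2, -3]
  satisfied 3 clause(s); 4 remain; assigned so far: [1]
unit clause [-2] forces x2=F; simplify:
  satisfied 2 clause(s); 2 remain; assigned so far: [1, 2]

Answer: x1=T x2=F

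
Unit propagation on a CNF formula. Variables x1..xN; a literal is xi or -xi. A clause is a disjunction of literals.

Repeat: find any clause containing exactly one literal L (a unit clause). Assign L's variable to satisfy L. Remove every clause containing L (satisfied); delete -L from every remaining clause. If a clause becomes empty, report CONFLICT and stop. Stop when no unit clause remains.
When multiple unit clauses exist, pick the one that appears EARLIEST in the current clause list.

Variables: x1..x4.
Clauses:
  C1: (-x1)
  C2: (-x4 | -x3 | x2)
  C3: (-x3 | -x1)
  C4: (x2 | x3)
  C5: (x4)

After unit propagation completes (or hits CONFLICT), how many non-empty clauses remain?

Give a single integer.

Answer: 2

Derivation:
unit clause [-1] forces x1=F; simplify:
  satisfied 2 clause(s); 3 remain; assigned so far: [1]
unit clause [4] forces x4=T; simplify:
  drop -4 from [-4, -3, 2] -> [-3, 2]
  satisfied 1 clause(s); 2 remain; assigned so far: [1, 4]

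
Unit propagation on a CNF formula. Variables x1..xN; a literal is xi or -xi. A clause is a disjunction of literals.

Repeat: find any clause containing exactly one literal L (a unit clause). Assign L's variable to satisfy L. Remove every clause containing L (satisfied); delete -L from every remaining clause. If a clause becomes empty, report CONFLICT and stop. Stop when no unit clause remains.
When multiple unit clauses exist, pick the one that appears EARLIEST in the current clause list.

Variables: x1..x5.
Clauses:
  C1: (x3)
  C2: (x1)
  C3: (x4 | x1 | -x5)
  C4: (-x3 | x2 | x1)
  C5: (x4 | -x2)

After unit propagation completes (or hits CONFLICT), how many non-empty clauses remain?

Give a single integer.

Answer: 1

Derivation:
unit clause [3] forces x3=T; simplify:
  drop -3 from [-3, 2, 1] -> [2, 1]
  satisfied 1 clause(s); 4 remain; assigned so far: [3]
unit clause [1] forces x1=T; simplify:
  satisfied 3 clause(s); 1 remain; assigned so far: [1, 3]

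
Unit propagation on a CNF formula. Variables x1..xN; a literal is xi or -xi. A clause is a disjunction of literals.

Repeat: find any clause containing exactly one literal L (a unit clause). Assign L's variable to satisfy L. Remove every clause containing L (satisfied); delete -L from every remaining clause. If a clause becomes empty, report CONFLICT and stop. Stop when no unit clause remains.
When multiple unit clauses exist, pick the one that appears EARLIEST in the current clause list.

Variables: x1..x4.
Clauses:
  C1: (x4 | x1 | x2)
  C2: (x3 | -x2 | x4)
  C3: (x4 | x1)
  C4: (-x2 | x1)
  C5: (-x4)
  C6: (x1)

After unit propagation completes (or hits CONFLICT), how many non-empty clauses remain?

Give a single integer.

Answer: 1

Derivation:
unit clause [-4] forces x4=F; simplify:
  drop 4 from [4, 1, 2] -> [1, 2]
  drop 4 from [3, -2, 4] -> [3, -2]
  drop 4 from [4, 1] -> [1]
  satisfied 1 clause(s); 5 remain; assigned so far: [4]
unit clause [1] forces x1=T; simplify:
  satisfied 4 clause(s); 1 remain; assigned so far: [1, 4]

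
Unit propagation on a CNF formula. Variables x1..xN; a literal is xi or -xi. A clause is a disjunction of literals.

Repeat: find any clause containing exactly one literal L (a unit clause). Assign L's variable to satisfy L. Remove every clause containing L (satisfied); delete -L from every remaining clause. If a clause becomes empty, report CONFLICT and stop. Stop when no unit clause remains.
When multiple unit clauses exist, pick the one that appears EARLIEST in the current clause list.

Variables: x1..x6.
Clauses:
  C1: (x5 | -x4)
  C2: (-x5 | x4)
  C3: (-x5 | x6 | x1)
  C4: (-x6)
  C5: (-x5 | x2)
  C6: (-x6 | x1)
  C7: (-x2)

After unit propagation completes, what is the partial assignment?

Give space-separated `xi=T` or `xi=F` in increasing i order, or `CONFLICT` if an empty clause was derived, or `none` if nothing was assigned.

unit clause [-6] forces x6=F; simplify:
  drop 6 from [-5, 6, 1] -> [-5, 1]
  satisfied 2 clause(s); 5 remain; assigned so far: [6]
unit clause [-2] forces x2=F; simplify:
  drop 2 from [-5, 2] -> [-5]
  satisfied 1 clause(s); 4 remain; assigned so far: [2, 6]
unit clause [-5] forces x5=F; simplify:
  drop 5 from [5, -4] -> [-4]
  satisfied 3 clause(s); 1 remain; assigned so far: [2, 5, 6]
unit clause [-4] forces x4=F; simplify:
  satisfied 1 clause(s); 0 remain; assigned so far: [2, 4, 5, 6]

Answer: x2=F x4=F x5=F x6=F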